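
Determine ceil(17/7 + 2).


17/7 = 2.4286
2.4286 + 2 = 4.4286
ceil(4.4286) = 5

5


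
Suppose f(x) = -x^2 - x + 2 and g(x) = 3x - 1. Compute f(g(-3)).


g(-3) = -10
f(-10) = (-1)*(-10)^2 - 1*(-10) + 2 = -88

-88


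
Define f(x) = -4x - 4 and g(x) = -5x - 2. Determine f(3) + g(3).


f(3) = -16
g(3) = -17
Sum = -33

-33


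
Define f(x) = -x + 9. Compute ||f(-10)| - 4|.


f(-10) = 19
|19| = 19
|19 - 4| = 15

15


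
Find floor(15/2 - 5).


15/2 = 7.5
7.5 - 5 = 2.5
floor(2.5) = 2

2


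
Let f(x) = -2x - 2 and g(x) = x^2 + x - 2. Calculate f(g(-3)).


g(-3) = 4
f(4) = -10

-10


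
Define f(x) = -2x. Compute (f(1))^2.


f(1) = -2
(-2)^2 = 4

4


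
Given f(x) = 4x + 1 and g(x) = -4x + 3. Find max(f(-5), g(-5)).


23


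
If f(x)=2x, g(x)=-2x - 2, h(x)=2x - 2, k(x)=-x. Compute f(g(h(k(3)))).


k(3) = -3
h(-3) = -8
g(-8) = 14
f(14) = 28

28


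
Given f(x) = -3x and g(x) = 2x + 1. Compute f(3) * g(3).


f(3) = -9
g(3) = 7
Product = -63

-63


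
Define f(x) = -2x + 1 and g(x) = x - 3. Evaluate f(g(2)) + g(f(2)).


f(g(2)) = 3
g(f(2)) = -6
Sum = -3

-3


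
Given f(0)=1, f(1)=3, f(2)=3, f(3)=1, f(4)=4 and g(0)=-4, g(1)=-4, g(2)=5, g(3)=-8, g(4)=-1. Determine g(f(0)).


f(0) = 1
g(1) = -4

-4


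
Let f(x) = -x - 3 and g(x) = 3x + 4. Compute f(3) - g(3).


f(3) = -6
g(3) = 13
Difference = -19

-19


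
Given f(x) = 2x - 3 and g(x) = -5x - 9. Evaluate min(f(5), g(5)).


-34


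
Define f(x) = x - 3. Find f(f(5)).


f(5) = 2
f(2) = -1

-1


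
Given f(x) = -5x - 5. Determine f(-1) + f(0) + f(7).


f(-1) = 0
f(0) = -5
f(7) = -40
Sum = -45

-45


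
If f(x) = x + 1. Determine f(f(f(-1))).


f(-1) = 0
f(0) = 1
f(1) = 2

2


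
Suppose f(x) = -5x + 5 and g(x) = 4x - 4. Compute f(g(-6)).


g(-6) = -28
f(-28) = 145

145


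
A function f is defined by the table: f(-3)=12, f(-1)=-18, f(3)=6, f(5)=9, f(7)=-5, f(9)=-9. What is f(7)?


-5


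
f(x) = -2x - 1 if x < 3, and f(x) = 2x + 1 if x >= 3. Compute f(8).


8 satisfies x >= 3
f(8) = 17

17


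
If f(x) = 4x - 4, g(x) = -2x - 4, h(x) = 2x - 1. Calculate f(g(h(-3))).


h(-3) = -7
g(-7) = 10
f(10) = 36

36


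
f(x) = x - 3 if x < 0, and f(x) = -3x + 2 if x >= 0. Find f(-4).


-4 satisfies x < 0
f(-4) = -7

-7


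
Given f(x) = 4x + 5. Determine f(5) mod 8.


1


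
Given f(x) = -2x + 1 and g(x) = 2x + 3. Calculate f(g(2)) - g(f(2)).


f(g(2)) = -13
g(f(2)) = -3
Difference = -10

-10


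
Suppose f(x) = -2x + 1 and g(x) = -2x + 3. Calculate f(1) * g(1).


-1


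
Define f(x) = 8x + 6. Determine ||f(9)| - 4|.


74


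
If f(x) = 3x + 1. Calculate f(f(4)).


40


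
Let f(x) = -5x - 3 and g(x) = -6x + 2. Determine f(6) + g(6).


f(6) = -33
g(6) = -34
Sum = -67

-67


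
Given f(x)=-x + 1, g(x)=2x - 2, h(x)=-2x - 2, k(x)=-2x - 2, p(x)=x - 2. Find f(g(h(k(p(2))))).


p(2) = 0
k(0) = -2
h(-2) = 2
g(2) = 2
f(2) = -1

-1


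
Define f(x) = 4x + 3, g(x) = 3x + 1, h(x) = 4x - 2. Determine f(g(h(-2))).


h(-2) = -10
g(-10) = -29
f(-29) = -113

-113


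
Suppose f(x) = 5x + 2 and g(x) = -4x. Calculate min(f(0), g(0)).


f(0) = 2
g(0) = 0
min = 0

0


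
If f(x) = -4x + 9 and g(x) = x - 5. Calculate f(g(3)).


g(3) = -2
f(-2) = 17

17


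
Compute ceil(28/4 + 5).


28/4 = 7
7 + 5 = 12
ceil(12) = 12

12


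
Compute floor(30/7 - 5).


30/7 = 4.2857
4.2857 - 5 = -0.7143
floor(-0.7143) = -1

-1


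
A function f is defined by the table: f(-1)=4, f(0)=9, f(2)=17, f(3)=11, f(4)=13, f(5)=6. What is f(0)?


9


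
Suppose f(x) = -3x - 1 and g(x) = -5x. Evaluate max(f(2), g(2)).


f(2) = -7
g(2) = -10
max = -7

-7


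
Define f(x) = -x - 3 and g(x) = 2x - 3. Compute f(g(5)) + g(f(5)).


f(g(5)) = -10
g(f(5)) = -19
Sum = -29

-29


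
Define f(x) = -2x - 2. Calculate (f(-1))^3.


f(-1) = 0
(0)^3 = 0

0


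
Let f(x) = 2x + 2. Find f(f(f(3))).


f(3) = 8
f(8) = 18
f(18) = 38

38


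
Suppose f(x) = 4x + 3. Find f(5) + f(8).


f(5) = 23
f(8) = 35
Sum = 58

58


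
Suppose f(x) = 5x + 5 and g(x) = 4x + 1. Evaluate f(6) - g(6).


f(6) = 35
g(6) = 25
Difference = 10

10


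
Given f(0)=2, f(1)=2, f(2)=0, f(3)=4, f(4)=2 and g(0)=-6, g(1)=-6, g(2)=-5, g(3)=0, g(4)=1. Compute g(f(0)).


f(0) = 2
g(2) = -5

-5


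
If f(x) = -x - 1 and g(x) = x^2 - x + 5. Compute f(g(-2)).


g(-2) = 11
f(11) = -12

-12


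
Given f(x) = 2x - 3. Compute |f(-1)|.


f(-1) = -5
|-5| = 5

5


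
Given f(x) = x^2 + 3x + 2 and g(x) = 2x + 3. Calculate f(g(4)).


156


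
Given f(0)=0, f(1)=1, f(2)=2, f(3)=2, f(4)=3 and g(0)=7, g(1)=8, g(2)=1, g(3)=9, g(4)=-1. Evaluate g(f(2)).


f(2) = 2
g(2) = 1

1


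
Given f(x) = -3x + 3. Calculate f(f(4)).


30


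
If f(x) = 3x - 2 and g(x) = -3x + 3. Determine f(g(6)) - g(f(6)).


f(g(6)) = -47
g(f(6)) = -45
Difference = -2

-2


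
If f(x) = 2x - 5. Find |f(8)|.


f(8) = 11
|11| = 11

11


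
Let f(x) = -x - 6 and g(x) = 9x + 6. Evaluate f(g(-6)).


g(-6) = -48
f(-48) = 42

42


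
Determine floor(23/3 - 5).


23/3 = 7.6667
7.6667 - 5 = 2.6667
floor(2.6667) = 2

2


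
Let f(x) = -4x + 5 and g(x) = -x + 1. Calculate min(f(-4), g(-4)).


f(-4) = 21
g(-4) = 5
min = 5

5


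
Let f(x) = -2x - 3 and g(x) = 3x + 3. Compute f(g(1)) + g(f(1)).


f(g(1)) = -15
g(f(1)) = -12
Sum = -27

-27


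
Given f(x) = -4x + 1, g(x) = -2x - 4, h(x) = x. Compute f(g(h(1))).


h(1) = 1
g(1) = -6
f(-6) = 25

25


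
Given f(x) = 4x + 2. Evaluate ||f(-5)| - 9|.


f(-5) = -18
|-18| = 18
|18 - 9| = 9

9


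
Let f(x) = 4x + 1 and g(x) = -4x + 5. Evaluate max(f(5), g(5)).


f(5) = 21
g(5) = -15
max = 21

21


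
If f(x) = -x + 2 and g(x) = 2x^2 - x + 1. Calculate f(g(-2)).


g(-2) = 11
f(11) = -9

-9


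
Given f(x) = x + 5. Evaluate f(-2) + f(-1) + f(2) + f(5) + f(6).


f(-2) = 3
f(-1) = 4
f(2) = 7
f(5) = 10
f(6) = 11
Sum = 35

35


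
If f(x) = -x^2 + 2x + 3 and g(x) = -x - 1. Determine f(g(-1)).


g(-1) = 0
f(0) = (-1)*(0)^2 + 2*(0) + 3 = 3

3


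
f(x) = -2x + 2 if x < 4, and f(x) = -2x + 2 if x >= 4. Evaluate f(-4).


-4 satisfies x < 4
f(-4) = 10

10


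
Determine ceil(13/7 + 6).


13/7 = 1.8571
1.8571 + 6 = 7.8571
ceil(7.8571) = 8

8


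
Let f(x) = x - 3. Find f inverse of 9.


12


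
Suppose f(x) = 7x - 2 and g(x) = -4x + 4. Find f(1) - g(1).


f(1) = 5
g(1) = 0
Difference = 5

5


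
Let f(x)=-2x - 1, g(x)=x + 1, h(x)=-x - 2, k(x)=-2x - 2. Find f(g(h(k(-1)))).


1


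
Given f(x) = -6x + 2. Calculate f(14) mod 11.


f(14) = -82
-82 mod 11 = 6

6


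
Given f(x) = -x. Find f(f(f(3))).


f(3) = -3
f(-3) = 3
f(3) = -3

-3


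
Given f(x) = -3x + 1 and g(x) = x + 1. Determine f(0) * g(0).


f(0) = 1
g(0) = 1
Product = 1

1


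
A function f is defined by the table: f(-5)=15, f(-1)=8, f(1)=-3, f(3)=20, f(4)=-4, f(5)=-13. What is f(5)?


Reading from the table at x = 5

-13


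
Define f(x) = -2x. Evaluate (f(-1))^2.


f(-1) = 2
(2)^2 = 4

4


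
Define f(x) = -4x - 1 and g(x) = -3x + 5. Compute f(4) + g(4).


f(4) = -17
g(4) = -7
Sum = -24

-24


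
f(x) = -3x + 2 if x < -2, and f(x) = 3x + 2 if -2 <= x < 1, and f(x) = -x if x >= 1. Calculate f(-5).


-5 satisfies x < -2
f(-5) = 17

17


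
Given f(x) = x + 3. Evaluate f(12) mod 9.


f(12) = 15
15 mod 9 = 6

6


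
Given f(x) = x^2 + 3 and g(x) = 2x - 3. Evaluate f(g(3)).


g(3) = 3
f(3) = 1*(3)^2 + 3 = 12

12


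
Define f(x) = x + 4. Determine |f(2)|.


6


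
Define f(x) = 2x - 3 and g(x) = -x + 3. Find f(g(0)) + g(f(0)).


9


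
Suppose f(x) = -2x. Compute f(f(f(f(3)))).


f(3) = -6
f(-6) = 12
f(12) = -24
f(-24) = 48

48


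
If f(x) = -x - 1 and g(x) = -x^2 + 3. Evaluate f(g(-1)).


g(-1) = 2
f(2) = -3

-3


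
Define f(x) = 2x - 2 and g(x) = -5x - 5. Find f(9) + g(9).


f(9) = 16
g(9) = -50
Sum = -34

-34


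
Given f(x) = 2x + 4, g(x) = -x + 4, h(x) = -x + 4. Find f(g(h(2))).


h(2) = 2
g(2) = 2
f(2) = 8

8


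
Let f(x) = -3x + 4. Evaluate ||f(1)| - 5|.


f(1) = 1
|1| = 1
|1 - 5| = 4

4


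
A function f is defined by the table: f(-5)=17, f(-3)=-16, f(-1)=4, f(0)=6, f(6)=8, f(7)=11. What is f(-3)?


Reading from the table at x = -3

-16


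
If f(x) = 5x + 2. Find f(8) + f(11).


f(8) = 42
f(11) = 57
Sum = 99

99


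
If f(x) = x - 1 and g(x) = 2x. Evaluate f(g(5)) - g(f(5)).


1


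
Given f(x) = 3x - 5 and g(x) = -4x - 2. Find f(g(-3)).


g(-3) = 10
f(10) = 25

25


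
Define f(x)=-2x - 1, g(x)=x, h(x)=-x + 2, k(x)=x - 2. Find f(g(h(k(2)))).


k(2) = 0
h(0) = 2
g(2) = 2
f(2) = -5

-5


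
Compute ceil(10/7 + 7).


10/7 = 1.4286
1.4286 + 7 = 8.4286
ceil(8.4286) = 9

9


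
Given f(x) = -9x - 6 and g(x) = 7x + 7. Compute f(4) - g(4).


f(4) = -42
g(4) = 35
Difference = -77

-77


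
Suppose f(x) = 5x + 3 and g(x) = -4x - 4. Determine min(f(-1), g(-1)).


f(-1) = -2
g(-1) = 0
min = -2

-2


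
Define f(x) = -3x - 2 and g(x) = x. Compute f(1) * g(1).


-5


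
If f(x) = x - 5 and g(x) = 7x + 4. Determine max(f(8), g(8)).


f(8) = 3
g(8) = 60
max = 60

60


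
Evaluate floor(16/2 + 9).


16/2 = 8
8 + 9 = 17
floor(17) = 17

17


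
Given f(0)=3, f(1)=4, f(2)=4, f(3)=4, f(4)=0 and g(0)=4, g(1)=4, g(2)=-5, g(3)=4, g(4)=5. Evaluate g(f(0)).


f(0) = 3
g(3) = 4

4


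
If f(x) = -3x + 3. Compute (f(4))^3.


f(4) = -9
(-9)^3 = -729

-729


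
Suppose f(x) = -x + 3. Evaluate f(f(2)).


f(2) = 1
f(1) = 2

2


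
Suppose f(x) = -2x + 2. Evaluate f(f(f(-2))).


22


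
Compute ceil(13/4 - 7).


13/4 = 3.25
3.25 - 7 = -3.75
ceil(-3.75) = -3

-3


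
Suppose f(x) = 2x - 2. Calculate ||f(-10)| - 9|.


f(-10) = -22
|-22| = 22
|22 - 9| = 13

13


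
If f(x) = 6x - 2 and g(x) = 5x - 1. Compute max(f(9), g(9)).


52


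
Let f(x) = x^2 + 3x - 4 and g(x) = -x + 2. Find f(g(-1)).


g(-1) = 3
f(3) = 1*(3)^2 + 3*(3) - 4 = 14

14


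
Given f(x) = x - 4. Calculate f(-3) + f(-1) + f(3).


f(-3) = -7
f(-1) = -5
f(3) = -1
Sum = -13

-13


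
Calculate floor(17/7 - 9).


17/7 = 2.4286
2.4286 - 9 = -6.5714
floor(-6.5714) = -7

-7


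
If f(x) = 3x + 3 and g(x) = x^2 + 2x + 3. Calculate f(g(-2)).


g(-2) = 3
f(3) = 12

12


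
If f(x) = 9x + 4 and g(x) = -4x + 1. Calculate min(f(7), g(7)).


f(7) = 67
g(7) = -27
min = -27

-27


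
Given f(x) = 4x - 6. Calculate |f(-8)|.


f(-8) = -38
|-38| = 38

38


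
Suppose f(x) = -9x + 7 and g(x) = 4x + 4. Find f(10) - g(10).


f(10) = -83
g(10) = 44
Difference = -127

-127


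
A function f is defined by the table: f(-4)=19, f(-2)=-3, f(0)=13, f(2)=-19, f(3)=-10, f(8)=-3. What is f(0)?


Reading from the table at x = 0

13


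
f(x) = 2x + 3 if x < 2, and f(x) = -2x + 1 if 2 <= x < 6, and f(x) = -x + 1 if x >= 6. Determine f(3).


3 satisfies 2 <= x < 6
f(3) = -5

-5


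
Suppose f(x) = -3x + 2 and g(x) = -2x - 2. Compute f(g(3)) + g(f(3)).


38


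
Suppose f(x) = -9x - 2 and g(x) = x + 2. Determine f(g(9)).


g(9) = 11
f(11) = -101

-101


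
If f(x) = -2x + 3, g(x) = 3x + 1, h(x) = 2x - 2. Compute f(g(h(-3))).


h(-3) = -8
g(-8) = -23
f(-23) = 49

49


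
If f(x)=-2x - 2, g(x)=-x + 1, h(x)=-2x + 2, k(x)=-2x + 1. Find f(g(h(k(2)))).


k(2) = -3
h(-3) = 8
g(8) = -7
f(-7) = 12

12


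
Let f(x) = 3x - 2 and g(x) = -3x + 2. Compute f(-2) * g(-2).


f(-2) = -8
g(-2) = 8
Product = -64

-64


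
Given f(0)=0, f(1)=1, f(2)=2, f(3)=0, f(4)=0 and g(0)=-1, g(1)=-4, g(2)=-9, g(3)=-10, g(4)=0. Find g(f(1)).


f(1) = 1
g(1) = -4

-4


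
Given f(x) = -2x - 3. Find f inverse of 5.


Solve -2x - 3 = 5
x = (5 + 3) / (-2) = -4

-4


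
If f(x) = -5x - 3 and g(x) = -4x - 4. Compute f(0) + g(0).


f(0) = -3
g(0) = -4
Sum = -7

-7


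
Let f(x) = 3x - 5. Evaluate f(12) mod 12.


f(12) = 31
31 mod 12 = 7

7


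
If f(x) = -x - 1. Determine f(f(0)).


f(0) = -1
f(-1) = 0

0


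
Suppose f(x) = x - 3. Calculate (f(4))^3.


1


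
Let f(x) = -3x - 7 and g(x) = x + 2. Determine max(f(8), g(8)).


f(8) = -31
g(8) = 10
max = 10

10


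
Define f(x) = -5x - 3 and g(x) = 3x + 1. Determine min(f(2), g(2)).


f(2) = -13
g(2) = 7
min = -13

-13


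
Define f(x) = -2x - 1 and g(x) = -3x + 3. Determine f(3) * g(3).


f(3) = -7
g(3) = -6
Product = 42

42


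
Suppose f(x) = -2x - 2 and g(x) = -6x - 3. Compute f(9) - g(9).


f(9) = -20
g(9) = -57
Difference = 37

37


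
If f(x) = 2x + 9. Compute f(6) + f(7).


f(6) = 21
f(7) = 23
Sum = 44

44


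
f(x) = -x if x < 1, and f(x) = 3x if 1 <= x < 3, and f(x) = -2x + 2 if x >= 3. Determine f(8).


8 satisfies x >= 3
f(8) = -14

-14


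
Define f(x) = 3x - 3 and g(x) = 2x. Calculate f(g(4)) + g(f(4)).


f(g(4)) = 21
g(f(4)) = 18
Sum = 39

39


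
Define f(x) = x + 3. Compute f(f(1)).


f(1) = 4
f(4) = 7

7


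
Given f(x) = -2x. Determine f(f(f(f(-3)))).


f(-3) = 6
f(6) = -12
f(-12) = 24
f(24) = -48

-48


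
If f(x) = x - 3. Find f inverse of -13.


Solve x - 3 = -13
x = (-13 + 3) / 1 = -10

-10


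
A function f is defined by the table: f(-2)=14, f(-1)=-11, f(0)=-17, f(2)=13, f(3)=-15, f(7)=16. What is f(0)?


Reading from the table at x = 0

-17


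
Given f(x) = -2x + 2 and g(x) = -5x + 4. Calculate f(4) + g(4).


f(4) = -6
g(4) = -16
Sum = -22

-22


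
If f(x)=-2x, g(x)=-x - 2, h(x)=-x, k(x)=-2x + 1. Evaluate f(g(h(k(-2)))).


-6


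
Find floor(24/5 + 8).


24/5 = 4.8
4.8 + 8 = 12.8
floor(12.8) = 12

12


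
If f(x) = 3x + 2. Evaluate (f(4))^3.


f(4) = 14
(14)^3 = 2744

2744


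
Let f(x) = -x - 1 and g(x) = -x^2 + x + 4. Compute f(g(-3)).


g(-3) = -8
f(-8) = 7

7


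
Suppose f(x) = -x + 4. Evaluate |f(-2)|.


6


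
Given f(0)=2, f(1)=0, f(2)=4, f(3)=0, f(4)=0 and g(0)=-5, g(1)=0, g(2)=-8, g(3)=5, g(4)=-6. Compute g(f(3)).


f(3) = 0
g(0) = -5

-5


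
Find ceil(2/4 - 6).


2/4 = 0.5
0.5 - 6 = -5.5
ceil(-5.5) = -5

-5


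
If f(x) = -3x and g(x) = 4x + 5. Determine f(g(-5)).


g(-5) = -15
f(-15) = 45

45


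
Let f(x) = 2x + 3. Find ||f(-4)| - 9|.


f(-4) = -5
|-5| = 5
|5 - 9| = 4

4


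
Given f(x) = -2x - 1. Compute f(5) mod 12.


f(5) = -11
-11 mod 12 = 1

1


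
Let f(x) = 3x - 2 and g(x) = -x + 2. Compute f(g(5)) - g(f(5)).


f(g(5)) = -11
g(f(5)) = -11
Difference = 0

0


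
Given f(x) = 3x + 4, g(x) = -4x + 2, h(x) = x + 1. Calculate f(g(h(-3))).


h(-3) = -2
g(-2) = 10
f(10) = 34

34


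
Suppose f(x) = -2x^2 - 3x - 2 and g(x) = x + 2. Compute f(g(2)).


g(2) = 4
f(4) = (-2)*(4)^2 - 3*(4) - 2 = -46

-46


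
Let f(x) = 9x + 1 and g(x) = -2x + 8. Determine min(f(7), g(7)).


-6


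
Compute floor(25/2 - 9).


25/2 = 12.5
12.5 - 9 = 3.5
floor(3.5) = 3

3


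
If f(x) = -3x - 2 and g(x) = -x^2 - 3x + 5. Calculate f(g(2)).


g(2) = -5
f(-5) = 13

13


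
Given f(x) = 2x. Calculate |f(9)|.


18


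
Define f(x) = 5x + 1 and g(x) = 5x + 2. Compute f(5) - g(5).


-1


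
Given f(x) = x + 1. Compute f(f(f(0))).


f(0) = 1
f(1) = 2
f(2) = 3

3


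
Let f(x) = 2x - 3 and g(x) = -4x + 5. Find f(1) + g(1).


0


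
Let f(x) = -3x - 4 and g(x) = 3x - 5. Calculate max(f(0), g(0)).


f(0) = -4
g(0) = -5
max = -4

-4


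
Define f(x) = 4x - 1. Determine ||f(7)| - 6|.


f(7) = 27
|27| = 27
|27 - 6| = 21

21


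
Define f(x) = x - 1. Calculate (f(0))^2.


f(0) = -1
(-1)^2 = 1

1


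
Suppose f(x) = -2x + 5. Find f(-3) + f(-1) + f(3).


f(-3) = 11
f(-1) = 7
f(3) = -1
Sum = 17

17


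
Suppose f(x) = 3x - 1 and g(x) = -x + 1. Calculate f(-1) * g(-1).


f(-1) = -4
g(-1) = 2
Product = -8

-8


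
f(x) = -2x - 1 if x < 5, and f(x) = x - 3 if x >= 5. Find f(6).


3


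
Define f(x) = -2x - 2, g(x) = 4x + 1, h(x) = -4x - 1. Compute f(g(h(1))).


h(1) = -5
g(-5) = -19
f(-19) = 36

36


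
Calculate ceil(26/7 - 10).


26/7 = 3.7143
3.7143 - 10 = -6.2857
ceil(-6.2857) = -6

-6


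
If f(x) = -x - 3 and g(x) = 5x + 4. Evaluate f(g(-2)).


g(-2) = -6
f(-6) = 3

3


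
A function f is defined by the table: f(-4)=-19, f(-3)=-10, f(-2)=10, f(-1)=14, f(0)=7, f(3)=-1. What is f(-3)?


Reading from the table at x = -3

-10


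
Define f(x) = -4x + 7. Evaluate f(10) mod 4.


f(10) = -33
-33 mod 4 = 3

3


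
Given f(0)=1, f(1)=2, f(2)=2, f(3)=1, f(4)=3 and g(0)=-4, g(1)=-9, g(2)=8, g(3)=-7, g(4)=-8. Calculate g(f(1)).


f(1) = 2
g(2) = 8

8


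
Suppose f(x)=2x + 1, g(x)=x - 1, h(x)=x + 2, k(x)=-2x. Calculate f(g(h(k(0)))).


3


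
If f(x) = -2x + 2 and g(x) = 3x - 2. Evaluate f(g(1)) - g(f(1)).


f(g(1)) = 0
g(f(1)) = -2
Difference = 2

2


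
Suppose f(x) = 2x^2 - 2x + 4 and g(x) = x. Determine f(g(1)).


g(1) = 1
f(1) = 2*(1)^2 - 2*(1) + 4 = 4

4


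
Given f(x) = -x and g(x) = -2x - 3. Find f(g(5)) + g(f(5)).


f(g(5)) = 13
g(f(5)) = 7
Sum = 20

20


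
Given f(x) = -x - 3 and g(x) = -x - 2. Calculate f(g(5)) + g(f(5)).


f(g(5)) = 4
g(f(5)) = 6
Sum = 10

10


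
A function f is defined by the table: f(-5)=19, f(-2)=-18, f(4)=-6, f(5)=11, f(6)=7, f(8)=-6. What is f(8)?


Reading from the table at x = 8

-6


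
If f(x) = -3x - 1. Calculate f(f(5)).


f(5) = -16
f(-16) = 47

47


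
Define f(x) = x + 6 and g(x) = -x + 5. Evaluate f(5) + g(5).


11


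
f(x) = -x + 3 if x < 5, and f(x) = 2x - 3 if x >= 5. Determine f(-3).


-3 satisfies x < 5
f(-3) = 6

6


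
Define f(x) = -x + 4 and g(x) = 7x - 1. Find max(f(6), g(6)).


f(6) = -2
g(6) = 41
max = 41

41


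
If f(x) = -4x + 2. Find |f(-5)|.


f(-5) = 22
|22| = 22

22


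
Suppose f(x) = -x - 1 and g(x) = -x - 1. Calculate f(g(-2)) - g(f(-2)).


f(g(-2)) = -2
g(f(-2)) = -2
Difference = 0

0


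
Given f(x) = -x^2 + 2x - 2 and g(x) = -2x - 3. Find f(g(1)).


-37


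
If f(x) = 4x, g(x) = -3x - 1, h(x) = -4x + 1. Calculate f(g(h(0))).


h(0) = 1
g(1) = -4
f(-4) = -16

-16


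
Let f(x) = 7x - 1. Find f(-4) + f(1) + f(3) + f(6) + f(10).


f(-4) = -29
f(1) = 6
f(3) = 20
f(6) = 41
f(10) = 69
Sum = 107

107


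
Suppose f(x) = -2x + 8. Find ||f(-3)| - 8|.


f(-3) = 14
|14| = 14
|14 - 8| = 6

6


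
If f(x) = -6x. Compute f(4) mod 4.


f(4) = -24
-24 mod 4 = 0

0


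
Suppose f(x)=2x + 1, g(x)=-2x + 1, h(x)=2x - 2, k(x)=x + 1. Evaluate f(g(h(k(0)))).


k(0) = 1
h(1) = 0
g(0) = 1
f(1) = 3

3


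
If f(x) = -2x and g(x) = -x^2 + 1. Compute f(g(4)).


30


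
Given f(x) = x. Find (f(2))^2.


f(2) = 2
(2)^2 = 4

4


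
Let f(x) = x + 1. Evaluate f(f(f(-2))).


f(-2) = -1
f(-1) = 0
f(0) = 1

1


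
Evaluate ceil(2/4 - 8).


2/4 = 0.5
0.5 - 8 = -7.5
ceil(-7.5) = -7

-7


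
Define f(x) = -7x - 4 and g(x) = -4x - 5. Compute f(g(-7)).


g(-7) = 23
f(23) = -165

-165


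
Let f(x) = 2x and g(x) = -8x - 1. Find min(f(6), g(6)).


f(6) = 12
g(6) = -49
min = -49

-49


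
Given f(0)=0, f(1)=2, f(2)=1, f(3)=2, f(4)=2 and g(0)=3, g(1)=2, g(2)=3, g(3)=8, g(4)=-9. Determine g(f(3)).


f(3) = 2
g(2) = 3

3


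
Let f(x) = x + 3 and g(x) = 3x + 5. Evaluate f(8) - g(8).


f(8) = 11
g(8) = 29
Difference = -18

-18


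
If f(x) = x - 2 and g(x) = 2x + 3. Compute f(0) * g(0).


f(0) = -2
g(0) = 3
Product = -6

-6


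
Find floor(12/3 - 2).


12/3 = 4
4 - 2 = 2
floor(2) = 2

2


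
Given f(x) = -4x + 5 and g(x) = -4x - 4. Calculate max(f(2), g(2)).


f(2) = -3
g(2) = -12
max = -3

-3


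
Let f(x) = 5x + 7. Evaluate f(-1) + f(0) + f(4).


f(-1) = 2
f(0) = 7
f(4) = 27
Sum = 36

36


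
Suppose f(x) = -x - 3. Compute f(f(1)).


1


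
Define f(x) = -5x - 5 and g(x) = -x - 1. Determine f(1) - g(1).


f(1) = -10
g(1) = -2
Difference = -8

-8


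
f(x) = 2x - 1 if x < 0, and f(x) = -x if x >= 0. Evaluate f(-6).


-6 satisfies x < 0
f(-6) = -13

-13


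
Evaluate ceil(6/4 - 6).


6/4 = 1.5
1.5 - 6 = -4.5
ceil(-4.5) = -4

-4


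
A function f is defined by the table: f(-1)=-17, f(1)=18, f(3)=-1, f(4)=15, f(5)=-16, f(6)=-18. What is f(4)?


Reading from the table at x = 4

15


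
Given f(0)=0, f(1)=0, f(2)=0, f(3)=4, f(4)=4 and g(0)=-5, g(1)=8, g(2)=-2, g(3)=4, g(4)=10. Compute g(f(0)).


f(0) = 0
g(0) = -5

-5


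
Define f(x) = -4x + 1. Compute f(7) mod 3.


f(7) = -27
-27 mod 3 = 0

0


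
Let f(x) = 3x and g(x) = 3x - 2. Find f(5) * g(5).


195


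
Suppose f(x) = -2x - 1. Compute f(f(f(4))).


f(4) = -9
f(-9) = 17
f(17) = -35

-35


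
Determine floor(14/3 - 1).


14/3 = 4.6667
4.6667 - 1 = 3.6667
floor(3.6667) = 3

3


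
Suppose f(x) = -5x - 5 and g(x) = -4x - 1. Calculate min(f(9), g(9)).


f(9) = -50
g(9) = -37
min = -50

-50


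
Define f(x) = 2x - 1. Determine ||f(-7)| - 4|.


f(-7) = -15
|-15| = 15
|15 - 4| = 11

11


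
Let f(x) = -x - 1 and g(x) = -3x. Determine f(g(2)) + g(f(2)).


f(g(2)) = 5
g(f(2)) = 9
Sum = 14

14


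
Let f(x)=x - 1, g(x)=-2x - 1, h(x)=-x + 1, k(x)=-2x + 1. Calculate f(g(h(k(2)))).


k(2) = -3
h(-3) = 4
g(4) = -9
f(-9) = -10

-10


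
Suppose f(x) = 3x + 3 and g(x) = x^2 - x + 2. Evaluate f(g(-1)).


g(-1) = 4
f(4) = 15

15


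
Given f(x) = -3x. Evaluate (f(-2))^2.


36


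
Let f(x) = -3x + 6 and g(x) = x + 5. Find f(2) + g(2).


f(2) = 0
g(2) = 7
Sum = 7

7


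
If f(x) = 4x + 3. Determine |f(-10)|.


f(-10) = -37
|-37| = 37

37


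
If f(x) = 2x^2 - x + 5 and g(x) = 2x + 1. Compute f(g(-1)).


g(-1) = -1
f(-1) = 2*(-1)^2 - 1*(-1) + 5 = 8

8


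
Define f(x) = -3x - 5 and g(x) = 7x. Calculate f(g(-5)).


g(-5) = -35
f(-35) = 100

100


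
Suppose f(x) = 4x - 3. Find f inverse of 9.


Solve 4x - 3 = 9
x = (9 + 3) / 4 = 3

3


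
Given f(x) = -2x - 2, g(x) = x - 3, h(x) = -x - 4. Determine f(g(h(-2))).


8


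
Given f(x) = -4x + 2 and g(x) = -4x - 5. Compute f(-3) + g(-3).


f(-3) = 14
g(-3) = 7
Sum = 21

21


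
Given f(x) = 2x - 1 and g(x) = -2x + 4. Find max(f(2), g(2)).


f(2) = 3
g(2) = 0
max = 3

3


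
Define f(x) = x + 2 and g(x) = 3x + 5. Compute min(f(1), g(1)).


f(1) = 3
g(1) = 8
min = 3

3


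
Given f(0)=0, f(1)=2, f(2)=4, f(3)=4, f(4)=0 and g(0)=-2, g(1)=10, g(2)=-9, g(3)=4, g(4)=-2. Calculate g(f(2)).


f(2) = 4
g(4) = -2

-2


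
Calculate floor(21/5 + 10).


14


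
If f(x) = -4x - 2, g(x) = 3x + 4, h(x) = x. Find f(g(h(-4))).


h(-4) = -4
g(-4) = -8
f(-8) = 30

30


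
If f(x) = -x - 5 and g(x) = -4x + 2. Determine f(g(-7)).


-35


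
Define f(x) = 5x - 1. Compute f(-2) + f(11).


f(-2) = -11
f(11) = 54
Sum = 43

43


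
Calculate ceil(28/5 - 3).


28/5 = 5.6
5.6 - 3 = 2.6
ceil(2.6) = 3

3


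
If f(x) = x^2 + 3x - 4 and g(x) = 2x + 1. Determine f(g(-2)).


g(-2) = -3
f(-3) = 1*(-3)^2 + 3*(-3) - 4 = -4

-4


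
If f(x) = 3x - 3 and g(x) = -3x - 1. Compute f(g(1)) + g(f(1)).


f(g(1)) = -15
g(f(1)) = -1
Sum = -16

-16


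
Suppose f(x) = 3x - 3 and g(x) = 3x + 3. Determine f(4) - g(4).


f(4) = 9
g(4) = 15
Difference = -6

-6


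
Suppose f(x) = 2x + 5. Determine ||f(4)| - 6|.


f(4) = 13
|13| = 13
|13 - 6| = 7

7


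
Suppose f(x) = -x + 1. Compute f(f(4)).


f(4) = -3
f(-3) = 4

4


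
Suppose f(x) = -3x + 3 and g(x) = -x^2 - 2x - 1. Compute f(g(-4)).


g(-4) = -9
f(-9) = 30

30


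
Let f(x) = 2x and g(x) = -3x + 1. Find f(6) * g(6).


f(6) = 12
g(6) = -17
Product = -204

-204


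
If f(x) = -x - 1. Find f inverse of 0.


Solve -x - 1 = 0
x = (0 + 1) / (-1) = -1

-1


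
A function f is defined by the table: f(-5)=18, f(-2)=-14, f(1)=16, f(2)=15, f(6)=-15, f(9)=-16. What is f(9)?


Reading from the table at x = 9

-16


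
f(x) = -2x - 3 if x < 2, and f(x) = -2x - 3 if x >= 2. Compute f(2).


2 satisfies x >= 2
f(2) = -7

-7


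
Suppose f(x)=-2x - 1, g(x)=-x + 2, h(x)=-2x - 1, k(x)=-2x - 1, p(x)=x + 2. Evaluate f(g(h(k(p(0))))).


p(0) = 2
k(2) = -5
h(-5) = 9
g(9) = -7
f(-7) = 13

13


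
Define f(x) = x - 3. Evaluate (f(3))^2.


0


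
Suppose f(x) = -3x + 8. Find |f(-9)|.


f(-9) = 35
|35| = 35

35


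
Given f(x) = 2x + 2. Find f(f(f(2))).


30


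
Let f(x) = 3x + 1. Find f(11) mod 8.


f(11) = 34
34 mod 8 = 2

2


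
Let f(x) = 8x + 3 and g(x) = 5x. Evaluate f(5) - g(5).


f(5) = 43
g(5) = 25
Difference = 18

18


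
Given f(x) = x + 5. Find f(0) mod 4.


1


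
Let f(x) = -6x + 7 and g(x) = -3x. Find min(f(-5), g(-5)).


f(-5) = 37
g(-5) = 15
min = 15

15


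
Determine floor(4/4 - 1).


4/4 = 1
1 - 1 = 0
floor(0) = 0

0


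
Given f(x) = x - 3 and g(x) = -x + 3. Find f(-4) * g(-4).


-49


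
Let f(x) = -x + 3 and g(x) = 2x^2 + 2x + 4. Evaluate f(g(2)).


-13


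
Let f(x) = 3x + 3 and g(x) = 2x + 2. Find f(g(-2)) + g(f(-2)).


f(g(-2)) = -3
g(f(-2)) = -4
Sum = -7

-7


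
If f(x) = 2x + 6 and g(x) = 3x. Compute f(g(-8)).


g(-8) = -24
f(-24) = -42

-42


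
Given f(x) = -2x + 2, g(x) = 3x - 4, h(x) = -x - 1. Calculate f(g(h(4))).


40


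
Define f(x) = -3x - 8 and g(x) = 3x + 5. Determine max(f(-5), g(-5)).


f(-5) = 7
g(-5) = -10
max = 7

7


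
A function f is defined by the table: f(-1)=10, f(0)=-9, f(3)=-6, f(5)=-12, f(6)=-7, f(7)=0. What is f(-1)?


Reading from the table at x = -1

10


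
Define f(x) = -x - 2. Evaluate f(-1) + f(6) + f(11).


f(-1) = -1
f(6) = -8
f(11) = -13
Sum = -22

-22


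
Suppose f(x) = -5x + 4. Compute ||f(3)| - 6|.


f(3) = -11
|-11| = 11
|11 - 6| = 5

5


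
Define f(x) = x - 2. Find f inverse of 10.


Solve x - 2 = 10
x = (10 + 2) / 1 = 12

12


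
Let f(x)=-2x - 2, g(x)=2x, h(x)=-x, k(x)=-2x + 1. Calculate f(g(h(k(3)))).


k(3) = -5
h(-5) = 5
g(5) = 10
f(10) = -22

-22


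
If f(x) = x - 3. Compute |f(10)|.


f(10) = 7
|7| = 7

7


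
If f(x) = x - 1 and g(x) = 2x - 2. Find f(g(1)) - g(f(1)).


f(g(1)) = -1
g(f(1)) = -2
Difference = 1

1


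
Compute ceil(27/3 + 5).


27/3 = 9
9 + 5 = 14
ceil(14) = 14

14


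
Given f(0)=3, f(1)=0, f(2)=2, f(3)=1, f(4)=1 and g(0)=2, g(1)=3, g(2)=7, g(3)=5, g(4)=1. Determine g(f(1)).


f(1) = 0
g(0) = 2

2


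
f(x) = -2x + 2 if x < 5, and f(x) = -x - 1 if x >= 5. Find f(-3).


-3 satisfies x < 5
f(-3) = 8

8


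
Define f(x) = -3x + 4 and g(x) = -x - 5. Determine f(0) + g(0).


f(0) = 4
g(0) = -5
Sum = -1

-1


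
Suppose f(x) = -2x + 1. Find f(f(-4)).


f(-4) = 9
f(9) = -17

-17


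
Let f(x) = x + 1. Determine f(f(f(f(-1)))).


f(-1) = 0
f(0) = 1
f(1) = 2
f(2) = 3

3


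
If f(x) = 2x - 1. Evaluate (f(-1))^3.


f(-1) = -3
(-3)^3 = -27

-27


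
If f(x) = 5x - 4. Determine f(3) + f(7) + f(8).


f(3) = 11
f(7) = 31
f(8) = 36
Sum = 78

78


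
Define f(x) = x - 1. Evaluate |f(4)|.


f(4) = 3
|3| = 3

3


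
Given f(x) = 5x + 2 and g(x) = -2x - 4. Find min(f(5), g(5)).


-14


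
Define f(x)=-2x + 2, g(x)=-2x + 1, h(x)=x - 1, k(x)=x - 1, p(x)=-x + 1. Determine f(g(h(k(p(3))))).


p(3) = -2
k(-2) = -3
h(-3) = -4
g(-4) = 9
f(9) = -16

-16


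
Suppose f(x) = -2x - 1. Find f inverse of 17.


Solve -2x - 1 = 17
x = (17 + 1) / (-2) = -9

-9


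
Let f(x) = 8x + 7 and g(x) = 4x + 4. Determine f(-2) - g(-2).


-5


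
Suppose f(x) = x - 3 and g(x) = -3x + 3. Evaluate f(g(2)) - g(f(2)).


f(g(2)) = -6
g(f(2)) = 6
Difference = -12

-12


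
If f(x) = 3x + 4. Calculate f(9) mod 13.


5


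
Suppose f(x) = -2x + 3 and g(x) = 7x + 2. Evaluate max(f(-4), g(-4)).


f(-4) = 11
g(-4) = -26
max = 11

11


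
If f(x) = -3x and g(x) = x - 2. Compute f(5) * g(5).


f(5) = -15
g(5) = 3
Product = -45

-45


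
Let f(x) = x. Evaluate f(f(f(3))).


f(3) = 3
f(3) = 3
f(3) = 3

3


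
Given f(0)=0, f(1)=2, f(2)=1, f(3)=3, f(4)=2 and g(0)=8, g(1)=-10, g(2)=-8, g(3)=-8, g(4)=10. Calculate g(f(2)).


f(2) = 1
g(1) = -10

-10


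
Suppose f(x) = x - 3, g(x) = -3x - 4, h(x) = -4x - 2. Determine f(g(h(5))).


h(5) = -22
g(-22) = 62
f(62) = 59

59


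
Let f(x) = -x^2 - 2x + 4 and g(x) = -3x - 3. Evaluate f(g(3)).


-116


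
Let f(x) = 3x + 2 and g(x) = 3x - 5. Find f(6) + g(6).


33


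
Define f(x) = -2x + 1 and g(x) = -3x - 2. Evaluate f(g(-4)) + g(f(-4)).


f(g(-4)) = -19
g(f(-4)) = -29
Sum = -48

-48


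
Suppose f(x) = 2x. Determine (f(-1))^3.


f(-1) = -2
(-2)^3 = -8

-8


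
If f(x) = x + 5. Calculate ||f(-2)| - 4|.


f(-2) = 3
|3| = 3
|3 - 4| = 1

1


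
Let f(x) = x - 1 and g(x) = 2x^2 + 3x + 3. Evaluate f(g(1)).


g(1) = 8
f(8) = 7

7


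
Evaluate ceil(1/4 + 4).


1/4 = 0.25
0.25 + 4 = 4.25
ceil(4.25) = 5

5


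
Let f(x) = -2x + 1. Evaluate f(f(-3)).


-13


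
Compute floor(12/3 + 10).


14


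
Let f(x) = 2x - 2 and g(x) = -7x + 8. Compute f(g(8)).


g(8) = -48
f(-48) = -98

-98


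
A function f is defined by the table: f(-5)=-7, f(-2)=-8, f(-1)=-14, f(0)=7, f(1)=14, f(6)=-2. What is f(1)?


Reading from the table at x = 1

14


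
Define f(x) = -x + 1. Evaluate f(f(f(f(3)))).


f(3) = -2
f(-2) = 3
f(3) = -2
f(-2) = 3

3


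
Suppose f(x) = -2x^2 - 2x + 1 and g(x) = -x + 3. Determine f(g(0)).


g(0) = 3
f(3) = (-2)*(3)^2 - 2*(3) + 1 = -23

-23


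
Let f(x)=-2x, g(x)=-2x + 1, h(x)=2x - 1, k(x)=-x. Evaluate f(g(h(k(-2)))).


k(-2) = 2
h(2) = 3
g(3) = -5
f(-5) = 10

10


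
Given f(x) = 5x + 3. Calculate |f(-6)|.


f(-6) = -27
|-27| = 27

27


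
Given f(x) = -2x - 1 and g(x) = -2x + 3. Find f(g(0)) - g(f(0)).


f(g(0)) = -7
g(f(0)) = 5
Difference = -12

-12


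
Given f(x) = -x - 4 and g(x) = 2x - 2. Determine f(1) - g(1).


f(1) = -5
g(1) = 0
Difference = -5

-5


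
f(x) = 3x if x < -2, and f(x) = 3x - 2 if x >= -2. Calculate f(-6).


-6 satisfies x < -2
f(-6) = -18

-18


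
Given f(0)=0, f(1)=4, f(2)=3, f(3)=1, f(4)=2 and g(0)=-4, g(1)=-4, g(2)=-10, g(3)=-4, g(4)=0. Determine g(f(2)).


f(2) = 3
g(3) = -4

-4


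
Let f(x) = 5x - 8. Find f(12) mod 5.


2


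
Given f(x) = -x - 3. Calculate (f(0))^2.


f(0) = -3
(-3)^2 = 9

9


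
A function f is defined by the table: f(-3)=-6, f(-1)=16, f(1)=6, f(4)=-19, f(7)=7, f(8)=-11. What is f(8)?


-11


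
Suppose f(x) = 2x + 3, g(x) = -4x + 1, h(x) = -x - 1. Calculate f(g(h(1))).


h(1) = -2
g(-2) = 9
f(9) = 21

21


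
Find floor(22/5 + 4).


22/5 = 4.4
4.4 + 4 = 8.4
floor(8.4) = 8

8


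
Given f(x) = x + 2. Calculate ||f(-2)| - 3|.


f(-2) = 0
|0| = 0
|0 - 3| = 3

3


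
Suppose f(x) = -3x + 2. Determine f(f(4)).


32


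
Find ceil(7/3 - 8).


7/3 = 2.3333
2.3333 - 8 = -5.6667
ceil(-5.6667) = -5

-5


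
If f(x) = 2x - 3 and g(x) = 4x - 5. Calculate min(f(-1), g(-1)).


f(-1) = -5
g(-1) = -9
min = -9

-9


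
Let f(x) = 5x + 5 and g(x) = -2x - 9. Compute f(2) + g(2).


f(2) = 15
g(2) = -13
Sum = 2

2


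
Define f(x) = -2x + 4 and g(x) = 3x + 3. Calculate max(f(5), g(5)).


18


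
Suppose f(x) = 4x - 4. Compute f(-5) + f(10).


f(-5) = -24
f(10) = 36
Sum = 12

12


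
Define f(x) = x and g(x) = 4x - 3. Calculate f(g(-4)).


g(-4) = -19
f(-19) = -19

-19


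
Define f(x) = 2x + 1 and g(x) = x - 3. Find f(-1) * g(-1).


f(-1) = -1
g(-1) = -4
Product = 4

4


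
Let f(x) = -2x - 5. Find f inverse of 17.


Solve -2x - 5 = 17
x = (17 + 5) / (-2) = -11

-11


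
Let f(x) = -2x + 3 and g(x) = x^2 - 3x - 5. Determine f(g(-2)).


-7


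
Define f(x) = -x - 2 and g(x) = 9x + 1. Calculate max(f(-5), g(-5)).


f(-5) = 3
g(-5) = -44
max = 3

3


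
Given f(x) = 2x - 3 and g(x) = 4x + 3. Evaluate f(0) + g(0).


f(0) = -3
g(0) = 3
Sum = 0

0


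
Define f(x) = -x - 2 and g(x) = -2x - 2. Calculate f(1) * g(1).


f(1) = -3
g(1) = -4
Product = 12

12


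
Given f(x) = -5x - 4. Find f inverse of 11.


Solve -5x - 4 = 11
x = (11 + 4) / (-5) = -3

-3


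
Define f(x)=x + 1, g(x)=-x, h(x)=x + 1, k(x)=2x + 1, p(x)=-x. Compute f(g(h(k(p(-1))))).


p(-1) = 1
k(1) = 3
h(3) = 4
g(4) = -4
f(-4) = -3

-3


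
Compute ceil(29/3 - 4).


29/3 = 9.6667
9.6667 - 4 = 5.6667
ceil(5.6667) = 6

6


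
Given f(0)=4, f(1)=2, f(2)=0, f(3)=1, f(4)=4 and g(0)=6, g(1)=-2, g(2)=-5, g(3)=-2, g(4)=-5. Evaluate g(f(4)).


f(4) = 4
g(4) = -5

-5


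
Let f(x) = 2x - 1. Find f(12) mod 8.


f(12) = 23
23 mod 8 = 7

7


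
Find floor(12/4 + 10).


12/4 = 3
3 + 10 = 13
floor(13) = 13

13


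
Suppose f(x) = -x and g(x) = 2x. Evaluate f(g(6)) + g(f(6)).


f(g(6)) = -12
g(f(6)) = -12
Sum = -24

-24


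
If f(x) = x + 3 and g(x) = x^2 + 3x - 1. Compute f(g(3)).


g(3) = 17
f(17) = 20

20


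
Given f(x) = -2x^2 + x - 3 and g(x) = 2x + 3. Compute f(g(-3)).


g(-3) = -3
f(-3) = (-2)*(-3)^2 + 1*(-3) - 3 = -24

-24


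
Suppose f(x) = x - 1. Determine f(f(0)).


f(0) = -1
f(-1) = -2

-2


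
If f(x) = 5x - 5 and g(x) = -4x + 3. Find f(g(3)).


g(3) = -9
f(-9) = -50

-50


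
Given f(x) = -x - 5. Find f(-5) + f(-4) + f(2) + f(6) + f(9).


f(-5) = 0
f(-4) = -1
f(2) = -7
f(6) = -11
f(9) = -14
Sum = -33

-33


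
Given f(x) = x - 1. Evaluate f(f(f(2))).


f(2) = 1
f(1) = 0
f(0) = -1

-1


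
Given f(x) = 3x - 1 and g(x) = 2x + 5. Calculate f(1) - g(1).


f(1) = 2
g(1) = 7
Difference = -5

-5


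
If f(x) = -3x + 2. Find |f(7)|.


f(7) = -19
|-19| = 19

19


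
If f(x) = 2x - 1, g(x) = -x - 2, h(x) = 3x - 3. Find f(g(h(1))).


h(1) = 0
g(0) = -2
f(-2) = -5

-5


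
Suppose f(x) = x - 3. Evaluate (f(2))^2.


f(2) = -1
(-1)^2 = 1

1


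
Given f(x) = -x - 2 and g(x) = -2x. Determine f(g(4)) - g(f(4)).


f(g(4)) = 6
g(f(4)) = 12
Difference = -6

-6


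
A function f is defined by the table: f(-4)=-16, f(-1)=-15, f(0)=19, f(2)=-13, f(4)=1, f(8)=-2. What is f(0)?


Reading from the table at x = 0

19


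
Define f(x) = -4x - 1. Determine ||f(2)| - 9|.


f(2) = -9
|-9| = 9
|9 - 9| = 0

0


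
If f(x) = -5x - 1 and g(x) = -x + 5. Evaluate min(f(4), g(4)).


f(4) = -21
g(4) = 1
min = -21

-21


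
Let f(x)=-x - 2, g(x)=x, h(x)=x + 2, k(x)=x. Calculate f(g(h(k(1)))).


k(1) = 1
h(1) = 3
g(3) = 3
f(3) = -5

-5


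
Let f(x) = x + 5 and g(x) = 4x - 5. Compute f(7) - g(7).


f(7) = 12
g(7) = 23
Difference = -11

-11


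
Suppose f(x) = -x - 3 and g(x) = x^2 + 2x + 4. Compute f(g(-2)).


g(-2) = 4
f(4) = -7

-7


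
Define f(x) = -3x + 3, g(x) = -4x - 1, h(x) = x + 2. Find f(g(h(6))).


h(6) = 8
g(8) = -33
f(-33) = 102

102


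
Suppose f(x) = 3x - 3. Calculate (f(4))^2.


f(4) = 9
(9)^2 = 81

81


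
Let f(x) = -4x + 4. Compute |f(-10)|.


44


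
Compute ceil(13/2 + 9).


13/2 = 6.5
6.5 + 9 = 15.5
ceil(15.5) = 16

16


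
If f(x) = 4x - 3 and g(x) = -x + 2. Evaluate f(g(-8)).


g(-8) = 10
f(10) = 37

37


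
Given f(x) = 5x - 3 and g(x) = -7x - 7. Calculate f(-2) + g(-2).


f(-2) = -13
g(-2) = 7
Sum = -6

-6


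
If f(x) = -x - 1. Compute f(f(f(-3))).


2


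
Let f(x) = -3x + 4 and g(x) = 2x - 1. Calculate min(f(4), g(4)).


f(4) = -8
g(4) = 7
min = -8

-8


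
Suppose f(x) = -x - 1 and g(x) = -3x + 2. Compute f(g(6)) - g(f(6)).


f(g(6)) = 15
g(f(6)) = 23
Difference = -8

-8


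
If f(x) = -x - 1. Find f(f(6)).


f(6) = -7
f(-7) = 6

6


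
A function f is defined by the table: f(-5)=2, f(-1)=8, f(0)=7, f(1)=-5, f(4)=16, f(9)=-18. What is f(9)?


Reading from the table at x = 9

-18


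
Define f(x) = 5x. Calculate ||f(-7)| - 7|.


f(-7) = -35
|-35| = 35
|35 - 7| = 28

28


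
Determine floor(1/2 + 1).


1/2 = 0.5
0.5 + 1 = 1.5
floor(1.5) = 1

1


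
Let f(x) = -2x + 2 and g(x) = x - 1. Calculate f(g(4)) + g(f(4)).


f(g(4)) = -4
g(f(4)) = -7
Sum = -11

-11


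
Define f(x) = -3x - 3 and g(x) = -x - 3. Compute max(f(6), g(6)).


f(6) = -21
g(6) = -9
max = -9

-9


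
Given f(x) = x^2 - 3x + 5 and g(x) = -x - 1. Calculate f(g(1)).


g(1) = -2
f(-2) = 1*(-2)^2 - 3*(-2) + 5 = 15

15


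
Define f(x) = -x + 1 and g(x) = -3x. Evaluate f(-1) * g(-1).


6


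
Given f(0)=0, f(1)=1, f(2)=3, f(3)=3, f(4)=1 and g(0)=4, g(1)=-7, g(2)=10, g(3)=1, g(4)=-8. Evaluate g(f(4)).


-7


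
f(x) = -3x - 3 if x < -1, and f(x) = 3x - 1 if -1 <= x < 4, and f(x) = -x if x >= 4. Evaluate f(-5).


-5 satisfies x < -1
f(-5) = 12

12


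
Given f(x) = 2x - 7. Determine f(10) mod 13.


f(10) = 13
13 mod 13 = 0

0


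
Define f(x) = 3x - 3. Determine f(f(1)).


f(1) = 0
f(0) = -3

-3


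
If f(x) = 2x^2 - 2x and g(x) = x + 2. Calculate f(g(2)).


g(2) = 4
f(4) = 2*(4)^2 - 2*(4) = 24

24


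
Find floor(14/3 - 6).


14/3 = 4.6667
4.6667 - 6 = -1.3333
floor(-1.3333) = -2

-2


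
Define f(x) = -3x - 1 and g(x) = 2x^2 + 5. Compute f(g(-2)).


g(-2) = 13
f(13) = -40

-40


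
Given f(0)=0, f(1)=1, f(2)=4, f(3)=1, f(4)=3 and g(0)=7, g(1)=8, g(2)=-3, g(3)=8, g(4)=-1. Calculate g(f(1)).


f(1) = 1
g(1) = 8

8


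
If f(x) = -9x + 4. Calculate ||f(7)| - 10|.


49


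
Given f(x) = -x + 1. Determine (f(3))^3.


f(3) = -2
(-2)^3 = -8

-8


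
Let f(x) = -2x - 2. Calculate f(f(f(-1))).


f(-1) = 0
f(0) = -2
f(-2) = 2

2


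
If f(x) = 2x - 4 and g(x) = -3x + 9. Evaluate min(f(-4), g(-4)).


f(-4) = -12
g(-4) = 21
min = -12

-12


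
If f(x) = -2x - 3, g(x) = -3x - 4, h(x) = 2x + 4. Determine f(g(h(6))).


101


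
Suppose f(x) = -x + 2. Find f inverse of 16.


-14


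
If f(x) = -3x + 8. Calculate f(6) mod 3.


f(6) = -10
-10 mod 3 = 2

2


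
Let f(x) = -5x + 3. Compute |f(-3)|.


f(-3) = 18
|18| = 18

18


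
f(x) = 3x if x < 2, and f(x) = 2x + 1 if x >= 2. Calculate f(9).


19


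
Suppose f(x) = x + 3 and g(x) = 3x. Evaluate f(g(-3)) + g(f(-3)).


f(g(-3)) = -6
g(f(-3)) = 0
Sum = -6

-6


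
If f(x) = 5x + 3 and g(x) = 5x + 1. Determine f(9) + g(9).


f(9) = 48
g(9) = 46
Sum = 94

94


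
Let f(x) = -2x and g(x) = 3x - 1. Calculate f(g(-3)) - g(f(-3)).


3


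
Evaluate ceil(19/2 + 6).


19/2 = 9.5
9.5 + 6 = 15.5
ceil(15.5) = 16

16


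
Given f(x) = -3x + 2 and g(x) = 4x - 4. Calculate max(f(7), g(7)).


f(7) = -19
g(7) = 24
max = 24

24


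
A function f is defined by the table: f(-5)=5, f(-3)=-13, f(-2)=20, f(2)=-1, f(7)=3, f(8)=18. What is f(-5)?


Reading from the table at x = -5

5
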